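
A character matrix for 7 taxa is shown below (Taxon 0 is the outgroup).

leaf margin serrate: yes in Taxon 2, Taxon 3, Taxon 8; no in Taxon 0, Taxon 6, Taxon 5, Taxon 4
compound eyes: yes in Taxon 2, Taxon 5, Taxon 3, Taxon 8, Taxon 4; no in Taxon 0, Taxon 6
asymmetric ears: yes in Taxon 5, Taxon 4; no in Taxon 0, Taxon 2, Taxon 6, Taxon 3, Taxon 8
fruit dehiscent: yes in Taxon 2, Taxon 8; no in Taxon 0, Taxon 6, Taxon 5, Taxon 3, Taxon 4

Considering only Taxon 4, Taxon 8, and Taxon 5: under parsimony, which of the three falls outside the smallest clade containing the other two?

Taxon 8

The outgroup has state 'no' for every character, so 'yes' is the derived state throughout.
Only Taxon 2, Taxon 3, and Taxon 8 show the derived state 'yes' for leaf margin serrate, supporting them as a clade.
compound eyes (derived state 'yes') is shared by Taxon 2, Taxon 3, Taxon 4, Taxon 5, and Taxon 8 — a synapomorphy uniting that clade.
asymmetric ears (derived state 'yes') is shared by Taxon 4 and Taxon 5 — a synapomorphy uniting that clade.
Only Taxon 2 and Taxon 8 show the derived state 'yes' for fruit dehiscent, supporting them as a clade.
Most parsimonious ingroup topology: ((((Taxon 2,Taxon 8),Taxon 3),(Taxon 5,Taxon 4)),Taxon 6).
Taxon 4 and Taxon 5 share a more recent common ancestor with each other than either does with Taxon 8, so Taxon 8 is the least closely related of the three.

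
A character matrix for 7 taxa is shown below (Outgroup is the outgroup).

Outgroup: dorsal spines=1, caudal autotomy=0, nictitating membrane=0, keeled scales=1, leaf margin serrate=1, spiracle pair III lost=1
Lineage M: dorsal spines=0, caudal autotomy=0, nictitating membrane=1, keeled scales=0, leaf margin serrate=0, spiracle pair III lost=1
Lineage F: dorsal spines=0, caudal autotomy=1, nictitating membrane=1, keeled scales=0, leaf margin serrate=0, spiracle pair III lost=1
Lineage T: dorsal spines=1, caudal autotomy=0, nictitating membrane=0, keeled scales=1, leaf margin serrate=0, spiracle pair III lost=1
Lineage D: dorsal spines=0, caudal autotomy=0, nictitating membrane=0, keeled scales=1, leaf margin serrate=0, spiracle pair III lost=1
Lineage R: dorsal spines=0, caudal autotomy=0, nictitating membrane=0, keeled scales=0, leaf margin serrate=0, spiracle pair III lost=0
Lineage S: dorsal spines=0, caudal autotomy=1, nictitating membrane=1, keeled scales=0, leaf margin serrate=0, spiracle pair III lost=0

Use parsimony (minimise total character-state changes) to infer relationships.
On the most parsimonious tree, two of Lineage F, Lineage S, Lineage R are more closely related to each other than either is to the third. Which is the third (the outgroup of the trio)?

Character polarity is set by the outgroup: the derived state is whichever differs from the outgroup's state, so for dorsal spines, keeled scales, leaf margin serrate, spiracle pair III lost the derived state is '0', and for the remaining characters it is '1'.
dorsal spines: derived state '0' in Lineage D, Lineage F, Lineage M, Lineage R, and Lineage S only — synapomorphy for {Lineage D, Lineage F, Lineage M, Lineage R, Lineage S}.
caudal autotomy (derived state '1') is shared by Lineage F and Lineage S — a synapomorphy uniting that clade.
nictitating membrane (derived state '1') is shared by Lineage F, Lineage M, and Lineage S — a synapomorphy uniting that clade.
keeled scales (derived state '0') is shared by Lineage F, Lineage M, Lineage R, and Lineage S — a synapomorphy uniting that clade.
All ingroup taxa share the derived state '0' for leaf margin serrate; it defines the ingroup but does not resolve relationships within it.
spiracle pair III lost groups Lineage R and Lineage S, which is incompatible with the clades supported by the remaining characters; treating it as convergent (homoplasy) costs fewer steps than any alternative tree.
Most parsimonious ingroup topology: ((((Lineage M,(Lineage F,Lineage S)),Lineage R),Lineage D),Lineage T).
Lineage F and Lineage S share a more recent common ancestor with each other than either does with Lineage R, so Lineage R is the least closely related of the three.

Lineage R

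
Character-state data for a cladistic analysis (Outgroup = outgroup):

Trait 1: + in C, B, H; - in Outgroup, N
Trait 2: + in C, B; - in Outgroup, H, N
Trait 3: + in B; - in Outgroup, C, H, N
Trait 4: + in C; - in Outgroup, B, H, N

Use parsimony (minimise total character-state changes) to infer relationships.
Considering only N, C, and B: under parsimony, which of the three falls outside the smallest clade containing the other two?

The outgroup has state '-' for every character, so '+' is the derived state throughout.
Trait 1: derived state '+' in B, C, and H only — synapomorphy for {B, C, H}.
Only B and C show the derived state '+' for Trait 2, supporting them as a clade.
Trait 3: derived state '+' in B only — an autapomorphy, so it tells us nothing about relationships among taxa.
Trait 4: derived state '+' in C only — an autapomorphy, so it tells us nothing about relationships among taxa.
Most parsimonious ingroup topology: (((C,B),H),N).
B and C share a more recent common ancestor with each other than either does with N, so N is the least closely related of the three.

N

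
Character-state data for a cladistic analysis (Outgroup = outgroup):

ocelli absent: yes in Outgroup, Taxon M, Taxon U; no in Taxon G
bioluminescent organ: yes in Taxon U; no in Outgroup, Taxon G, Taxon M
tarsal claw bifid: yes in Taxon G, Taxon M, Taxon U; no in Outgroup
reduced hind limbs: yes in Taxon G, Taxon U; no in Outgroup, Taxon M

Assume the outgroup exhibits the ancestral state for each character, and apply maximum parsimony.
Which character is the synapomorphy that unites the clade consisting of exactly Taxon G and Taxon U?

reduced hind limbs

Character polarity is set by the outgroup: the derived state is whichever differs from the outgroup's state, so for ocelli absent the derived state is 'no', and for the remaining characters it is 'yes'.
ocelli absent: derived state 'no' in Taxon G only — an autapomorphy, so it tells us nothing about relationships among taxa.
bioluminescent organ: derived state 'yes' in Taxon U only — an autapomorphy, so it tells us nothing about relationships among taxa.
All ingroup taxa share the derived state 'yes' for tarsal claw bifid; it defines the ingroup but does not resolve relationships within it.
reduced hind limbs (derived state 'yes') is shared by Taxon G and Taxon U — a synapomorphy uniting that clade.
Most parsimonious ingroup topology: ((Taxon G,Taxon U),Taxon M).
The clade {Taxon G, Taxon U} is supported by reduced hind limbs: its derived state 'yes' occurs in exactly those taxa and in no other taxon (including the outgroup).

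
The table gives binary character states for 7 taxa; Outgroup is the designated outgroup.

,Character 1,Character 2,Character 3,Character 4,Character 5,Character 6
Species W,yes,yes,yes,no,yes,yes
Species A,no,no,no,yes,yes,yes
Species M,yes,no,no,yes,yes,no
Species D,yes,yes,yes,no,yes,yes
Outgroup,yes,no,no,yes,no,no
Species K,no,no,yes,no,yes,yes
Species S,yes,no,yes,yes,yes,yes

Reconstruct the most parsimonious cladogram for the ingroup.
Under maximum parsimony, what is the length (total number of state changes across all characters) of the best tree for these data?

7

Character polarity is set by the outgroup: the derived state is whichever differs from the outgroup's state, so for Character 1, Character 4 the derived state is 'no', and for the remaining characters it is 'yes'.
Character 1 groups Species A and Species K, which is incompatible with the clades supported by the remaining characters; treating it as convergent (homoplasy) costs fewer steps than any alternative tree.
Character 2: derived state 'yes' in Species D and Species W only — synapomorphy for {Species D, Species W}.
Only Species D, Species K, Species S, and Species W show the derived state 'yes' for Character 3, supporting them as a clade.
Character 4 (derived state 'no') is shared by Species D, Species K, and Species W — a synapomorphy uniting that clade.
Character 5 (derived state 'yes') is shared by all ingroup taxa — unites the whole ingroup.
Only Species A, Species D, Species K, Species S, and Species W show the derived state 'yes' for Character 6, supporting them as a clade.
Most parsimonious ingroup topology: (((Species S,((Species W,Species D),Species K)),Species A),Species M).
Changes per character on this tree: Character 1: 2; Character 2: 1; Character 3: 1; Character 4: 1; Character 5: 1; Character 6: 1.
Total = 7.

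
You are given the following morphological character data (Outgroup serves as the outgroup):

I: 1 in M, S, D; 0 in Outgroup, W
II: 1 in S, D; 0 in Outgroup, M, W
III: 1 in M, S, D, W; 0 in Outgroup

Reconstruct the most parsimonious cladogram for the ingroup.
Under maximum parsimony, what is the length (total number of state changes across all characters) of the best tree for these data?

The outgroup has state '0' for every character, so '1' is the derived state throughout.
Only D, M, and S show the derived state '1' for I, supporting them as a clade.
II: derived state '1' in D and S only — synapomorphy for {D, S}.
III (derived state '1') is shared by all ingroup taxa — unites the whole ingroup.
Most parsimonious ingroup topology: ((M,(S,D)),W).
Changes per character on this tree: I: 1; II: 1; III: 1.
Total = 3.

3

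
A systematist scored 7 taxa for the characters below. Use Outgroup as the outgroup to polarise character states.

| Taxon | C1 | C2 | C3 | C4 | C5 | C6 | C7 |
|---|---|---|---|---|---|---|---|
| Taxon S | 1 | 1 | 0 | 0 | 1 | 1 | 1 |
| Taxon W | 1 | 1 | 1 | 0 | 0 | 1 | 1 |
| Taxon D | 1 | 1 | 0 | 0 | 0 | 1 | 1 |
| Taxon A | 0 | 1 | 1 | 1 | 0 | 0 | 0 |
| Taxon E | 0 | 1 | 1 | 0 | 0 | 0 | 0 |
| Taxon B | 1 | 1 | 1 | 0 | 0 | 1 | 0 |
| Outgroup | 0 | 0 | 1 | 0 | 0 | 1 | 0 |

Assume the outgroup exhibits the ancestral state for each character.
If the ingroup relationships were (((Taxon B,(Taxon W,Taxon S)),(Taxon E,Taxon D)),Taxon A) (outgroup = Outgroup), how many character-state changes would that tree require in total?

11

Map each character onto (((Taxon B,(Taxon W,Taxon S)),(Taxon E,Taxon D)),Taxon A) (rooted by Outgroup) and count the minimum state changes it requires (Fitch parsimony):
C1: 2; C2: 1; C3: 2; C4: 1; C5: 1; C6: 2; C7: 2.
Total tree length = 11.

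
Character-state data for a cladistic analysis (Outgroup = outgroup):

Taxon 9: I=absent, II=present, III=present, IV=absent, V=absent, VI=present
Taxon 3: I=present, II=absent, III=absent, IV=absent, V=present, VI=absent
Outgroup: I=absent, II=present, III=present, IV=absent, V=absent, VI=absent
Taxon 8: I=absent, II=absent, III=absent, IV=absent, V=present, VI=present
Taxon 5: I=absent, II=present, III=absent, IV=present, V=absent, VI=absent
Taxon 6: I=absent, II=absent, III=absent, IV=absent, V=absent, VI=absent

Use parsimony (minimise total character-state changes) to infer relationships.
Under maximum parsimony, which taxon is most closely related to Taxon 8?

Character polarity is set by the outgroup: the derived state is whichever differs from the outgroup's state, so for II, III the derived state is 'absent', and for the remaining characters it is 'present'.
I (derived state 'present') is unique to Taxon 3 (autapomorphy; uninformative for grouping).
II (derived state 'absent') is shared by Taxon 3, Taxon 6, and Taxon 8 — a synapomorphy uniting that clade.
III (derived state 'absent') is shared by Taxon 3, Taxon 5, Taxon 6, and Taxon 8 — a synapomorphy uniting that clade.
IV: derived state 'present' in Taxon 5 only — an autapomorphy, so it tells us nothing about relationships among taxa.
V (derived state 'present') is shared by Taxon 3 and Taxon 8 — a synapomorphy uniting that clade.
VI (state 'present') occurs in Taxon 8 and Taxon 9 but conflicts with the nesting implied by the other characters — most parsimoniously interpreted as homoplasy.
Most parsimonious ingroup topology: (((Taxon 6,(Taxon 8,Taxon 3)),Taxon 5),Taxon 9).
Taxon 8 and Taxon 3 form a cherry on this tree, so they are sister taxa.

Taxon 3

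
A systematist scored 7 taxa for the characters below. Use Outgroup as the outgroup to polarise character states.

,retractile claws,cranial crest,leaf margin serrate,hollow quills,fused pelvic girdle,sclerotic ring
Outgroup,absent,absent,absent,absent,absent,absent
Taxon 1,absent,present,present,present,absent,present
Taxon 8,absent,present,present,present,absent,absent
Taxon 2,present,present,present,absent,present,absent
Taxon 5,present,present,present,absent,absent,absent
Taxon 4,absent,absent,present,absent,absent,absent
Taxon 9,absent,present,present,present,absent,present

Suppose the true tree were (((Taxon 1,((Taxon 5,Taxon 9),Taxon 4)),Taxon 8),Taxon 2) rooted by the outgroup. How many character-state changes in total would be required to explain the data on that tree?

11

Map each character onto (((Taxon 1,((Taxon 5,Taxon 9),Taxon 4)),Taxon 8),Taxon 2) (rooted by Outgroup) and count the minimum state changes it requires (Fitch parsimony):
retractile claws: 2; cranial crest: 2; leaf margin serrate: 1; hollow quills: 3; fused pelvic girdle: 1; sclerotic ring: 2.
Total tree length = 11.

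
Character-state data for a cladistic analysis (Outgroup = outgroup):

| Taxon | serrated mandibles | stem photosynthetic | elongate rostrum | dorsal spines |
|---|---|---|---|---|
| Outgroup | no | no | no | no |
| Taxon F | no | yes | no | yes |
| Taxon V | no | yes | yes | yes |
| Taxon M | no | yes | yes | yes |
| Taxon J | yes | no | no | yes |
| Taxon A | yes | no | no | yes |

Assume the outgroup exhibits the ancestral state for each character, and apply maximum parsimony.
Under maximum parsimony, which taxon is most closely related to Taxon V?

Taxon M

The outgroup has state 'no' for every character, so 'yes' is the derived state throughout.
Only Taxon A and Taxon J show the derived state 'yes' for serrated mandibles, supporting them as a clade.
stem photosynthetic: derived state 'yes' in Taxon F, Taxon M, and Taxon V only — synapomorphy for {Taxon F, Taxon M, Taxon V}.
Only Taxon M and Taxon V show the derived state 'yes' for elongate rostrum, supporting them as a clade.
dorsal spines (derived state 'yes') is shared by all ingroup taxa — unites the whole ingroup.
Most parsimonious ingroup topology: ((Taxon F,(Taxon V,Taxon M)),(Taxon J,Taxon A)).
Taxon V and Taxon M form a cherry on this tree, so they are sister taxa.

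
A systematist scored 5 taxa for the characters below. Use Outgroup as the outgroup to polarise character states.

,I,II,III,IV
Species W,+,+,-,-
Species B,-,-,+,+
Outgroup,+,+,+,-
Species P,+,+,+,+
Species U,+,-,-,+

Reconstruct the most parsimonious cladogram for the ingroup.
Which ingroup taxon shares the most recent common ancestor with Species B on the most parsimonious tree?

Species U

Character polarity is set by the outgroup: the derived state is whichever differs from the outgroup's state, so for I, II, III the derived state is '-', and for the remaining characters it is '+'.
I: derived state '-' in Species B only — an autapomorphy, so it tells us nothing about relationships among taxa.
Only Species B and Species U show the derived state '-' for II, supporting them as a clade.
III groups Species U and Species W, which is incompatible with the clades supported by the remaining characters; treating it as convergent (homoplasy) costs fewer steps than any alternative tree.
Only Species B, Species P, and Species U show the derived state '+' for IV, supporting them as a clade.
Most parsimonious ingroup topology: (((Species B,Species U),Species P),Species W).
Species B and Species U form a cherry on this tree, so they are sister taxa.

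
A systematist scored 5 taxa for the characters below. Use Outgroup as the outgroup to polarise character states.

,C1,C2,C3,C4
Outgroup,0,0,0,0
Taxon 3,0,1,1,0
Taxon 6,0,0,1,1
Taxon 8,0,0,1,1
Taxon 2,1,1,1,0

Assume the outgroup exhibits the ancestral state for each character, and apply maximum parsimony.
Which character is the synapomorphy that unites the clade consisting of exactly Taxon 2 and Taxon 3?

C2

The outgroup has state '0' for every character, so '1' is the derived state throughout.
C1 (derived state '1') is unique to Taxon 2 (autapomorphy; uninformative for grouping).
C2: derived state '1' in Taxon 2 and Taxon 3 only — synapomorphy for {Taxon 2, Taxon 3}.
C3 (derived state '1') is shared by all ingroup taxa — unites the whole ingroup.
C4 (derived state '1') is shared by Taxon 6 and Taxon 8 — a synapomorphy uniting that clade.
Most parsimonious ingroup topology: ((Taxon 3,Taxon 2),(Taxon 6,Taxon 8)).
The clade {Taxon 2, Taxon 3} is supported by C2: its derived state '1' occurs in exactly those taxa and in no other taxon (including the outgroup).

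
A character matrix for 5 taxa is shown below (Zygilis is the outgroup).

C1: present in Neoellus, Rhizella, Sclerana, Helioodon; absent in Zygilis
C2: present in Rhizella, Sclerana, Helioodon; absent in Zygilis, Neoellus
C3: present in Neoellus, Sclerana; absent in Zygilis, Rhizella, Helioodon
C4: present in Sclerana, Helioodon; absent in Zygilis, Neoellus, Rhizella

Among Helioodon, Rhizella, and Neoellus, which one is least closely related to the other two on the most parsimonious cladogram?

The outgroup has state 'absent' for every character, so 'present' is the derived state throughout.
All ingroup taxa share the derived state 'present' for C1; it defines the ingroup but does not resolve relationships within it.
C2: derived state 'present' in Helioodon, Rhizella, and Sclerana only — synapomorphy for {Helioodon, Rhizella, Sclerana}.
C3 groups Neoellus and Sclerana, which is incompatible with the clades supported by the remaining characters; treating it as convergent (homoplasy) costs fewer steps than any alternative tree.
C4 (derived state 'present') is shared by Helioodon and Sclerana — a synapomorphy uniting that clade.
Most parsimonious ingroup topology: (Neoellus,(Rhizella,(Sclerana,Helioodon))).
Helioodon and Rhizella share a more recent common ancestor with each other than either does with Neoellus, so Neoellus is the least closely related of the three.

Neoellus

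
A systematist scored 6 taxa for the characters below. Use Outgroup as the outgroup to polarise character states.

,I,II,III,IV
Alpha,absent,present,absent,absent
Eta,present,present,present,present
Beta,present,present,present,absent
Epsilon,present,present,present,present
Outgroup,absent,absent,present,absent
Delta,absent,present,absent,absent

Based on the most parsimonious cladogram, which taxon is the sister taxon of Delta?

Character polarity is set by the outgroup: the derived state is whichever differs from the outgroup's state, so for III the derived state is 'absent', and for the remaining characters it is 'present'.
Only Beta, Epsilon, and Eta show the derived state 'present' for I, supporting them as a clade.
II (derived state 'present') is shared by all ingroup taxa — unites the whole ingroup.
Only Alpha and Delta show the derived state 'absent' for III, supporting them as a clade.
Only Epsilon and Eta show the derived state 'present' for IV, supporting them as a clade.
Most parsimonious ingroup topology: (((Epsilon,Eta),Beta),(Alpha,Delta)).
Delta and Alpha form a cherry on this tree, so they are sister taxa.

Alpha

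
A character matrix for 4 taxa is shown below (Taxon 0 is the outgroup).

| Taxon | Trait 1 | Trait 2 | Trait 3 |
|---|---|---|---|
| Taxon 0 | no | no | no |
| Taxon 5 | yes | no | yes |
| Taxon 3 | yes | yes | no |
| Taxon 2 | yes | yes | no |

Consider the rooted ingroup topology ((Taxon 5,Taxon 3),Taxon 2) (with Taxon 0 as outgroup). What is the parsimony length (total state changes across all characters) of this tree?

Map each character onto ((Taxon 5,Taxon 3),Taxon 2) (rooted by Taxon 0) and count the minimum state changes it requires (Fitch parsimony):
Trait 1: 1; Trait 2: 2; Trait 3: 1.
Total tree length = 4.

4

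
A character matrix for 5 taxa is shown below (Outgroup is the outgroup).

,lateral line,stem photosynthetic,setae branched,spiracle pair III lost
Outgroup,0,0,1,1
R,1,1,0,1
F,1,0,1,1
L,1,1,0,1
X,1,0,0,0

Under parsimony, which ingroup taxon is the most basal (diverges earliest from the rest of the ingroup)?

Character polarity is set by the outgroup: the derived state is whichever differs from the outgroup's state, so for setae branched, spiracle pair III lost the derived state is '0', and for the remaining characters it is '1'.
All ingroup taxa share the derived state '1' for lateral line; it defines the ingroup but does not resolve relationships within it.
stem photosynthetic: derived state '1' in L and R only — synapomorphy for {L, R}.
Only L, R, and X show the derived state '0' for setae branched, supporting them as a clade.
spiracle pair III lost (derived state '0') is unique to X (autapomorphy; uninformative for grouping).
Most parsimonious ingroup topology: (((R,L),X),F).
F is sister to the clade containing all other ingroup taxa, so it is the earliest-diverging (most basal) ingroup lineage.

F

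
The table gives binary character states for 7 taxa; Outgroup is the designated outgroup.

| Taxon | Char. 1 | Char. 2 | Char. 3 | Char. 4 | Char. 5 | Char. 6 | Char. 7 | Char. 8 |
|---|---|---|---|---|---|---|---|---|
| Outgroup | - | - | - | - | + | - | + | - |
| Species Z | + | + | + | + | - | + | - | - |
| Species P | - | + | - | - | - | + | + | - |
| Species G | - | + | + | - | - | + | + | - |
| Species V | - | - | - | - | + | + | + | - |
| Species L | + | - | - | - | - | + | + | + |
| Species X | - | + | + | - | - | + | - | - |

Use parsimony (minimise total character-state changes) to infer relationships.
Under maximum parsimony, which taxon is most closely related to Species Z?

Species X

Character polarity is set by the outgroup: the derived state is whichever differs from the outgroup's state, so for Char. 5, Char. 7 the derived state is '-', and for the remaining characters it is '+'.
Char. 1 groups Species L and Species Z, which is incompatible with the clades supported by the remaining characters; treating it as convergent (homoplasy) costs fewer steps than any alternative tree.
Char. 2: derived state '+' in Species G, Species P, Species X, and Species Z only — synapomorphy for {Species G, Species P, Species X, Species Z}.
Only Species G, Species X, and Species Z show the derived state '+' for Char. 3, supporting them as a clade.
Char. 4 (derived state '+') is unique to Species Z (autapomorphy; uninformative for grouping).
Only Species G, Species L, Species P, Species X, and Species Z show the derived state '-' for Char. 5, supporting them as a clade.
All ingroup taxa share the derived state '+' for Char. 6; it defines the ingroup but does not resolve relationships within it.
Char. 7 (derived state '-') is shared by Species X and Species Z — a synapomorphy uniting that clade.
Char. 8 (derived state '+') is unique to Species L (autapomorphy; uninformative for grouping).
Most parsimonious ingroup topology: (((((Species Z,Species X),Species G),Species P),Species L),Species V).
Species Z and Species X form a cherry on this tree, so they are sister taxa.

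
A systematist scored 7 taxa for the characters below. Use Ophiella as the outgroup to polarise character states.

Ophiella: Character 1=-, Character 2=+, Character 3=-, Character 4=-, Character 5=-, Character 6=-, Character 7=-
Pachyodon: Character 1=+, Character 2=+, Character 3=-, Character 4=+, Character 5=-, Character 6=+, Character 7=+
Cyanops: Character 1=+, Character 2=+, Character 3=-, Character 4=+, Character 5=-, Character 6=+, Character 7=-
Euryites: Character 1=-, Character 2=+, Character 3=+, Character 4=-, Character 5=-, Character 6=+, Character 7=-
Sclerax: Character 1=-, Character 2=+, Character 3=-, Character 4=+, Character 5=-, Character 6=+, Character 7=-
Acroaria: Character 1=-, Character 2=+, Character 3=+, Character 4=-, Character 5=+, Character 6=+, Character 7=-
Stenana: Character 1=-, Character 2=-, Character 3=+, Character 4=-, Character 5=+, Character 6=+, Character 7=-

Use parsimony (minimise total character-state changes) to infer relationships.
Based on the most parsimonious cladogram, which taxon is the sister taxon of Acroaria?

Character polarity is set by the outgroup: the derived state is whichever differs from the outgroup's state, so for Character 2 the derived state is '-', and for the remaining characters it is '+'.
Character 1: derived state '+' in Cyanops and Pachyodon only — synapomorphy for {Cyanops, Pachyodon}.
Character 2: derived state '-' in Stenana only — an autapomorphy, so it tells us nothing about relationships among taxa.
Character 3 (derived state '+') is shared by Acroaria, Euryites, and Stenana — a synapomorphy uniting that clade.
Only Cyanops, Pachyodon, and Sclerax show the derived state '+' for Character 4, supporting them as a clade.
Character 5: derived state '+' in Acroaria and Stenana only — synapomorphy for {Acroaria, Stenana}.
All ingroup taxa share the derived state '+' for Character 6; it defines the ingroup but does not resolve relationships within it.
Character 7 (derived state '+') is unique to Pachyodon (autapomorphy; uninformative for grouping).
Most parsimonious ingroup topology: (((Pachyodon,Cyanops),Sclerax),(Euryites,(Acroaria,Stenana))).
Acroaria and Stenana form a cherry on this tree, so they are sister taxa.

Stenana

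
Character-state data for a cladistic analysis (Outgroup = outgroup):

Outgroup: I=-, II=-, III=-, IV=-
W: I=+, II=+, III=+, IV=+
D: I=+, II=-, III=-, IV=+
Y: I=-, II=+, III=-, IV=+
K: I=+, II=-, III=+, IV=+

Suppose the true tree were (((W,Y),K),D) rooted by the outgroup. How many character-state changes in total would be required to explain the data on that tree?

Map each character onto (((W,Y),K),D) (rooted by Outgroup) and count the minimum state changes it requires (Fitch parsimony):
I: 2; II: 1; III: 2; IV: 1.
Total tree length = 6.

6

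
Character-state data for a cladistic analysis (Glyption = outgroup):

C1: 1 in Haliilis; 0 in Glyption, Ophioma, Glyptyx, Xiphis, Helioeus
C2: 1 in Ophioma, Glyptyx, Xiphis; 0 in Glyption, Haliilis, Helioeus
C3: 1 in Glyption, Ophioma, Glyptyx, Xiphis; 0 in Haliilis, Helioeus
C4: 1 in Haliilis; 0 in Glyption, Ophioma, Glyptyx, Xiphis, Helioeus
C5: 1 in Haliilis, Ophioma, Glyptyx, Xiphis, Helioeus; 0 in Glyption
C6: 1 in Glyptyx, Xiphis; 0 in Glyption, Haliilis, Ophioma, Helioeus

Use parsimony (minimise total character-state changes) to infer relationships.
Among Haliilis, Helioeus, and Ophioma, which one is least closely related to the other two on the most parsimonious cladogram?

Ophioma

Character polarity is set by the outgroup: the derived state is whichever differs from the outgroup's state, so for C3 the derived state is '0', and for the remaining characters it is '1'.
C1 (derived state '1') is unique to Haliilis (autapomorphy; uninformative for grouping).
C2 (derived state '1') is shared by Glyptyx, Ophioma, and Xiphis — a synapomorphy uniting that clade.
C3 (derived state '0') is shared by Haliilis and Helioeus — a synapomorphy uniting that clade.
C4: derived state '1' in Haliilis only — an autapomorphy, so it tells us nothing about relationships among taxa.
All ingroup taxa share the derived state '1' for C5; it defines the ingroup but does not resolve relationships within it.
C6 (derived state '1') is shared by Glyptyx and Xiphis — a synapomorphy uniting that clade.
Most parsimonious ingroup topology: ((Haliilis,Helioeus),(Ophioma,(Glyptyx,Xiphis))).
Helioeus and Haliilis share a more recent common ancestor with each other than either does with Ophioma, so Ophioma is the least closely related of the three.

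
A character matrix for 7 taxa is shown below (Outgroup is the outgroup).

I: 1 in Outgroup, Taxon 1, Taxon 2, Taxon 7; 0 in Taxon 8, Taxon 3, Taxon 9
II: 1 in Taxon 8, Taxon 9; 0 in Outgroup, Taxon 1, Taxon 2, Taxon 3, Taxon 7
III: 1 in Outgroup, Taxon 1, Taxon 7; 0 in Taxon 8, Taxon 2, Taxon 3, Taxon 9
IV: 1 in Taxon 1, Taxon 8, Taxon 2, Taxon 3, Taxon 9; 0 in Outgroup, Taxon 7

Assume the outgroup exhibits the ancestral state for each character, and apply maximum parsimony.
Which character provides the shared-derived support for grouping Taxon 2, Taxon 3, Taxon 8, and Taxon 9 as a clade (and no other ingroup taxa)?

III

Character polarity is set by the outgroup: the derived state is whichever differs from the outgroup's state, so for I, III the derived state is '0', and for the remaining characters it is '1'.
Only Taxon 3, Taxon 8, and Taxon 9 show the derived state '0' for I, supporting them as a clade.
II: derived state '1' in Taxon 8 and Taxon 9 only — synapomorphy for {Taxon 8, Taxon 9}.
Only Taxon 2, Taxon 3, Taxon 8, and Taxon 9 show the derived state '0' for III, supporting them as a clade.
Only Taxon 1, Taxon 2, Taxon 3, Taxon 8, and Taxon 9 show the derived state '1' for IV, supporting them as a clade.
Most parsimonious ingroup topology: ((Taxon 1,(((Taxon 8,Taxon 9),Taxon 3),Taxon 2)),Taxon 7).
The clade {Taxon 2, Taxon 3, Taxon 8, Taxon 9} is supported by III: its derived state '0' occurs in exactly those taxa and in no other taxon (including the outgroup).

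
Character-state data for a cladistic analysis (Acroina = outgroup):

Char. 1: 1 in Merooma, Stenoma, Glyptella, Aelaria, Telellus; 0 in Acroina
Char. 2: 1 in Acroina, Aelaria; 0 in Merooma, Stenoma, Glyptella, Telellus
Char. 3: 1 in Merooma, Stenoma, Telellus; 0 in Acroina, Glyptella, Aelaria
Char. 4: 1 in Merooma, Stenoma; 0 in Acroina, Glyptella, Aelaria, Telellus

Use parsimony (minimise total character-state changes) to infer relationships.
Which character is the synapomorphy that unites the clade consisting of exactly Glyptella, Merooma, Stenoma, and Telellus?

Character polarity is set by the outgroup: the derived state is whichever differs from the outgroup's state, so for Char. 2 the derived state is '0', and for the remaining characters it is '1'.
All ingroup taxa share the derived state '1' for Char. 1; it defines the ingroup but does not resolve relationships within it.
Char. 2 (derived state '0') is shared by Glyptella, Merooma, Stenoma, and Telellus — a synapomorphy uniting that clade.
Char. 3: derived state '1' in Merooma, Stenoma, and Telellus only — synapomorphy for {Merooma, Stenoma, Telellus}.
Only Merooma and Stenoma show the derived state '1' for Char. 4, supporting them as a clade.
Most parsimonious ingroup topology: ((((Merooma,Stenoma),Telellus),Glyptella),Aelaria).
The clade {Glyptella, Merooma, Stenoma, Telellus} is supported by Char. 2: its derived state '0' occurs in exactly those taxa and in no other taxon (including the outgroup).

Char. 2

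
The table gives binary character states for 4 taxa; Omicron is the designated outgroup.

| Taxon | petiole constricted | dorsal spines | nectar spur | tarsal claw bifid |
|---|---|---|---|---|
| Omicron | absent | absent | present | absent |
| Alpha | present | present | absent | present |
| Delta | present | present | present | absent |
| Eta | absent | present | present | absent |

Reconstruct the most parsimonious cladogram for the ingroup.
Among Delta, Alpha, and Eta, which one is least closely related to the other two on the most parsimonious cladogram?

Eta

Character polarity is set by the outgroup: the derived state is whichever differs from the outgroup's state, so for nectar spur the derived state is 'absent', and for the remaining characters it is 'present'.
Only Alpha and Delta show the derived state 'present' for petiole constricted, supporting them as a clade.
dorsal spines (derived state 'present') is shared by all ingroup taxa — unites the whole ingroup.
nectar spur: derived state 'absent' in Alpha only — an autapomorphy, so it tells us nothing about relationships among taxa.
tarsal claw bifid (derived state 'present') is unique to Alpha (autapomorphy; uninformative for grouping).
Most parsimonious ingroup topology: ((Alpha,Delta),Eta).
Delta and Alpha share a more recent common ancestor with each other than either does with Eta, so Eta is the least closely related of the three.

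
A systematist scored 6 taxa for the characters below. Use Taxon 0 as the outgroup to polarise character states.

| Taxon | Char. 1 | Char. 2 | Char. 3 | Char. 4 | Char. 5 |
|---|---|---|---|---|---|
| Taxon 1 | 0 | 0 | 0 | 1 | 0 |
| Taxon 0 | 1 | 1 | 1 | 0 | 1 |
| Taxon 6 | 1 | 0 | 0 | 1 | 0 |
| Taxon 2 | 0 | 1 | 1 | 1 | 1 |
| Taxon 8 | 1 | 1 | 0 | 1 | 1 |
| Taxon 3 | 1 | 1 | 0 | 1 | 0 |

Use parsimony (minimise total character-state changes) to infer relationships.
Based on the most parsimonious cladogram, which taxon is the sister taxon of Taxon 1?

Character polarity is set by the outgroup: the derived state is whichever differs from the outgroup's state, so for Char. 1, Char. 2, Char. 3, Char. 5 the derived state is '0', and for the remaining characters it is '1'.
Char. 1 (state '0') occurs in Taxon 1 and Taxon 2 but conflicts with the nesting implied by the other characters — most parsimoniously interpreted as homoplasy.
Char. 2 (derived state '0') is shared by Taxon 1 and Taxon 6 — a synapomorphy uniting that clade.
Char. 3: derived state '0' in Taxon 1, Taxon 3, Taxon 6, and Taxon 8 only — synapomorphy for {Taxon 1, Taxon 3, Taxon 6, Taxon 8}.
Char. 4 (derived state '1') is shared by all ingroup taxa — unites the whole ingroup.
Only Taxon 1, Taxon 3, and Taxon 6 show the derived state '0' for Char. 5, supporting them as a clade.
Most parsimonious ingroup topology: (Taxon 2,((Taxon 3,(Taxon 6,Taxon 1)),Taxon 8)).
Taxon 1 and Taxon 6 form a cherry on this tree, so they are sister taxa.

Taxon 6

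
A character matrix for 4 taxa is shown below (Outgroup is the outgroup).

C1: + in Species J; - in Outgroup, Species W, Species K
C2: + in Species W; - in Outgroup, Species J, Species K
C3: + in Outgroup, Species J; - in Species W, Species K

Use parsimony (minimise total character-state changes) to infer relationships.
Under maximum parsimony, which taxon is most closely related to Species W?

Species K

Character polarity is set by the outgroup: the derived state is whichever differs from the outgroup's state, so for C3 the derived state is '-', and for the remaining characters it is '+'.
C1 (derived state '+') is unique to Species J (autapomorphy; uninformative for grouping).
C2: derived state '+' in Species W only — an autapomorphy, so it tells us nothing about relationships among taxa.
C3: derived state '-' in Species K and Species W only — synapomorphy for {Species K, Species W}.
Most parsimonious ingroup topology: (Species J,(Species W,Species K)).
Species W and Species K form a cherry on this tree, so they are sister taxa.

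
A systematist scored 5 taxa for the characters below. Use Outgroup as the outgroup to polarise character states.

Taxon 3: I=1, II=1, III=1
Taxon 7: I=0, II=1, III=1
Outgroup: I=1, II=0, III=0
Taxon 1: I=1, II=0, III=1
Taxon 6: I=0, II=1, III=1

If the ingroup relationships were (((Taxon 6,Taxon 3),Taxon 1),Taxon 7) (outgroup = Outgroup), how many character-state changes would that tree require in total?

Map each character onto (((Taxon 6,Taxon 3),Taxon 1),Taxon 7) (rooted by Outgroup) and count the minimum state changes it requires (Fitch parsimony):
I: 2; II: 2; III: 1.
Total tree length = 5.

5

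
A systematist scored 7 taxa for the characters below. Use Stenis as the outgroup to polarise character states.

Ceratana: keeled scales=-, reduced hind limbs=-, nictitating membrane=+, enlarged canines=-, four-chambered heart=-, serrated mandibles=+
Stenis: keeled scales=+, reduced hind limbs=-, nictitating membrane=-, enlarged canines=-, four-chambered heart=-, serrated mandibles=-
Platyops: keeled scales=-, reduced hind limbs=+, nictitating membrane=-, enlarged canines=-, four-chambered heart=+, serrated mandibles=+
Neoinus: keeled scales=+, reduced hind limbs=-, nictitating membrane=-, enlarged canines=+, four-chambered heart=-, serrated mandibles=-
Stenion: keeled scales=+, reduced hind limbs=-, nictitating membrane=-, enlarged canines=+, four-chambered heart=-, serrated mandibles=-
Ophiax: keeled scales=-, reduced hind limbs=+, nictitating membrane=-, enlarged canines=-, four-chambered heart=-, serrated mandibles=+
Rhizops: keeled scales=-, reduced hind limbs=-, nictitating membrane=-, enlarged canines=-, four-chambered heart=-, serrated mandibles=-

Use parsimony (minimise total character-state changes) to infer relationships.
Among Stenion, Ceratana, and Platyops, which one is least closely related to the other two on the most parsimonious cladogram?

Character polarity is set by the outgroup: the derived state is whichever differs from the outgroup's state, so for keeled scales the derived state is '-', and for the remaining characters it is '+'.
Only Ceratana, Ophiax, Platyops, and Rhizops show the derived state '-' for keeled scales, supporting them as a clade.
Only Ophiax and Platyops show the derived state '+' for reduced hind limbs, supporting them as a clade.
nictitating membrane (derived state '+') is unique to Ceratana (autapomorphy; uninformative for grouping).
Only Neoinus and Stenion show the derived state '+' for enlarged canines, supporting them as a clade.
four-chambered heart (derived state '+') is unique to Platyops (autapomorphy; uninformative for grouping).
serrated mandibles (derived state '+') is shared by Ceratana, Ophiax, and Platyops — a synapomorphy uniting that clade.
Most parsimonious ingroup topology: ((((Platyops,Ophiax),Ceratana),Rhizops),(Neoinus,Stenion)).
Platyops and Ceratana share a more recent common ancestor with each other than either does with Stenion, so Stenion is the least closely related of the three.

Stenion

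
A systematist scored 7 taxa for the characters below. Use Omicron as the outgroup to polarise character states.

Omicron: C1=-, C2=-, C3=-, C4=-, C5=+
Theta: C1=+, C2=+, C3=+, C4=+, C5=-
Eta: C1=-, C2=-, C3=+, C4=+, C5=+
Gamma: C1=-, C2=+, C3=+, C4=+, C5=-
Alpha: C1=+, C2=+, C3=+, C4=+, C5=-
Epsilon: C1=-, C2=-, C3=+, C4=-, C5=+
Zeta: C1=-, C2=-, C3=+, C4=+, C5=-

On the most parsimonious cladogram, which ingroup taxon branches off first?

Epsilon

Character polarity is set by the outgroup: the derived state is whichever differs from the outgroup's state, so for C5 the derived state is '-', and for the remaining characters it is '+'.
C1: derived state '+' in Alpha and Theta only — synapomorphy for {Alpha, Theta}.
C2: derived state '+' in Alpha, Gamma, and Theta only — synapomorphy for {Alpha, Gamma, Theta}.
C3 (derived state '+') is shared by all ingroup taxa — unites the whole ingroup.
Only Alpha, Eta, Gamma, Theta, and Zeta show the derived state '+' for C4, supporting them as a clade.
C5 (derived state '-') is shared by Alpha, Gamma, Theta, and Zeta — a synapomorphy uniting that clade.
Most parsimonious ingroup topology: (((((Theta,Alpha),Gamma),Zeta),Eta),Epsilon).
Epsilon is sister to the clade containing all other ingroup taxa, so it is the earliest-diverging (most basal) ingroup lineage.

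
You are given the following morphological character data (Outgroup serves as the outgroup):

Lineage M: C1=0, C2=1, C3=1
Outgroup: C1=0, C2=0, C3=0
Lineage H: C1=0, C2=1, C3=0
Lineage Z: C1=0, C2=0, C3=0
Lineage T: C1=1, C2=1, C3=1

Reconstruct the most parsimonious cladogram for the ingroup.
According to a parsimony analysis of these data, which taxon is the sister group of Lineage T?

The outgroup has state '0' for every character, so '1' is the derived state throughout.
C1: derived state '1' in Lineage T only — an autapomorphy, so it tells us nothing about relationships among taxa.
C2 (derived state '1') is shared by Lineage H, Lineage M, and Lineage T — a synapomorphy uniting that clade.
C3: derived state '1' in Lineage M and Lineage T only — synapomorphy for {Lineage M, Lineage T}.
Most parsimonious ingroup topology: (((Lineage T,Lineage M),Lineage H),Lineage Z).
Lineage T and Lineage M form a cherry on this tree, so they are sister taxa.

Lineage M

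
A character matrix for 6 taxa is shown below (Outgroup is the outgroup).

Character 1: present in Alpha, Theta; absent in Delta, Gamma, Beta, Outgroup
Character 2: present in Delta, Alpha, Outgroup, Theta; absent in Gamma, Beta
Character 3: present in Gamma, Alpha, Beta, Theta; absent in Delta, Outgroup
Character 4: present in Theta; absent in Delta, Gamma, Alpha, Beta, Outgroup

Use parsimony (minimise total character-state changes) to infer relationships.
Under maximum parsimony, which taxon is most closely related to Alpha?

Theta

Character polarity is set by the outgroup: the derived state is whichever differs from the outgroup's state, so for Character 2 the derived state is 'absent', and for the remaining characters it is 'present'.
Only Alpha and Theta show the derived state 'present' for Character 1, supporting them as a clade.
Only Beta and Gamma show the derived state 'absent' for Character 2, supporting them as a clade.
Character 3: derived state 'present' in Alpha, Beta, Gamma, and Theta only — synapomorphy for {Alpha, Beta, Gamma, Theta}.
Character 4 (derived state 'present') is unique to Theta (autapomorphy; uninformative for grouping).
Most parsimonious ingroup topology: (((Beta,Gamma),(Theta,Alpha)),Delta).
Alpha and Theta form a cherry on this tree, so they are sister taxa.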